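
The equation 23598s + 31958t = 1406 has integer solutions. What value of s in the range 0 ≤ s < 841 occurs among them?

Reduce mod 31958: 23598s ≡ 1406 (mod 31958). With g = gcd(23598, 31958) = 38 dividing 1406, divide through: 621s ≡ 37 (mod 841).
Since gcd(621, 841) = 1, s ≡ 37·(621)⁻¹ ≡ 600 (mod 841). Smallest non-negative: 600.

600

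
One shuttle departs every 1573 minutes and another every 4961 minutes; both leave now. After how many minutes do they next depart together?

64493

gcd first: 4961 = 3·1573 + 242; 1573 = 6·242 + 121; 242 = 2·121 + 0 → gcd = 121
lcm = 1573·4961/gcd = 7803653/121 = 64493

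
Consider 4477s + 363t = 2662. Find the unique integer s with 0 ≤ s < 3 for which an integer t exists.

gcd(4477, 363) = 121 (Euclid: 4477 = 12·363 + 121; 363 = 3·121 + 0), and 121 | 2662.
Extended Euclid: 4477·(1) + 363·(-12) = 121. Scale by 22: s₀ = 22.
General solution s = s₀ + 3k; reducing mod 3 gives s = 1 (and t = -5).

1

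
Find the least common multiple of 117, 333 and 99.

117 = 3² · 13; 333 = 3² · 37; 99 = 3² · 11
lcm takes max exponent of each prime: 3² · 11 · 13 · 37 = 47619

47619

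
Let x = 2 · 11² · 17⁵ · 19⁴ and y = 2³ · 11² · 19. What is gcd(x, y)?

min exponent per shared prime: 2 · 11² · 19 = 4598

4598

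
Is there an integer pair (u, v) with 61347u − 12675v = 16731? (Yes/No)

gcd(61347, 12675): 61347 = 4·12675 + 10647; 12675 = 1·10647 + 2028; 10647 = 5·2028 + 507; 2028 = 4·507 + 0 → 507
507 divides 16731, so a solution exists.

Yes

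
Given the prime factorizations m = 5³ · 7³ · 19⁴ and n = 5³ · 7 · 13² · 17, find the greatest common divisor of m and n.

min exponent per shared prime: 5³ · 7 = 875

875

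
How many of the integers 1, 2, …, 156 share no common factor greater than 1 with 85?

Prime factors of 85: 5, 17. Count integers ≤ 156 divisible by none of them.
By inclusion–exclusion: 156 − ⌊156/5⌋ − ⌊156/17⌋ + ⌊156/85⌋ = 117.

117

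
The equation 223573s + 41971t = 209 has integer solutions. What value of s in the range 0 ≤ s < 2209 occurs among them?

gcd(223573, 41971) = 19 (Euclid: 223573 = 5·41971 + 13718; 41971 = 3·13718 + 817; 13718 = 16·817 + 646; 817 = 1·646 + 171; 646 = 3·171 + 133; 171 = 1·133 + 38; 133 = 3·38 + 19; 38 = 2·19 + 0), and 19 | 209.
Extended Euclid: 223573·(976) + 41971·(-5199) = 19. Scale by 11: s₀ = 10736.
General solution s = s₀ + 2209k; reducing mod 2209 gives s = 1900 (and t = -10121).

1900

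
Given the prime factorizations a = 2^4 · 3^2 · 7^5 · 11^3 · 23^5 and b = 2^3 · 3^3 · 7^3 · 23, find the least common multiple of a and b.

max exponent per prime: 2^4 · 3^3 · 7^5 · 11^3 · 23^5 = 62200114255640592

62200114255640592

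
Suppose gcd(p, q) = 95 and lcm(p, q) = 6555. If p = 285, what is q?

Using pq = gcd(p,q)·lcm(p,q) = 95·6555 = 622725, we get q = 622725/285 = 2185.

2185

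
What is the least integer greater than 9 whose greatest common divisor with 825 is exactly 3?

Multiples of 3 above 9: 3·4, 3·5, … . Need the cofactor coprime to 825/3 = 275.
Checking s = 4, 5, … the first with gcd(s, 275) = 1 is s = 4, giving 12.

12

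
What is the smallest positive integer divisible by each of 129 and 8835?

129 = 3 · 43; 8835 = 3 · 5 · 19 · 31
max exponents: 3 · 5 · 19 · 31 · 43 = 379905

379905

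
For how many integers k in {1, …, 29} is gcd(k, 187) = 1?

187 = 11·17. Inclusion–exclusion on these primes:
29 − ⌊29/11⌋ − ⌊29/17⌋ + ⌊29/187⌋ = 26

26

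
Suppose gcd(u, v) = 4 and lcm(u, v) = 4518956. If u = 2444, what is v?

u·v = gcd·lcm = 4·4518956 = 18075824, so v = 18075824/2444 = 7396.

7396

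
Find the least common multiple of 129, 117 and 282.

129 = 3 · 43; 117 = 3² · 13; 282 = 2 · 3 · 47
lcm takes max exponent of each prime: 2 · 3² · 13 · 43 · 47 = 472914

472914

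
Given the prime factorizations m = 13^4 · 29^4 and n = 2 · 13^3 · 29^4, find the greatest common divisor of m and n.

1553896357

min exponent per shared prime: 13^3 · 29^4 = 1553896357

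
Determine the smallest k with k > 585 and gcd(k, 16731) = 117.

702

16731 = 117·143. Any k with gcd(k, 16731) = 117 is a multiple of 117, say 117s, with s coprime to 143.
Need s > 585/117, so s ≥ 6. First s ≥ 6 with gcd(s, 143) = 1 is s = 6. Thus k = 117·6 = 702.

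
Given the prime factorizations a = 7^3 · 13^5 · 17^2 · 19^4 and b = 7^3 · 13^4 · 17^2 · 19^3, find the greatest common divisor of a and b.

19418969288173

min exponent per shared prime: 7^3 · 13^4 · 17^2 · 19^3 = 19418969288173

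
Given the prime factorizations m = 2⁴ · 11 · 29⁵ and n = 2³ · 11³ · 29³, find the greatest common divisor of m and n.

2146232

min exponent per shared prime: 2³ · 11 · 29³ = 2146232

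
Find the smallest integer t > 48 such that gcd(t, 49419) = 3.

60

gcd(t, 49419) = 3 forces 3 | t; write t = 3s. Then gcd(3s, 3·16473) = 3·gcd(s, 16473), so need gcd(s, 16473) = 1.
3s > 48 gives s ≥ 17. The least s ≥ 17 coprime to 16473 is 20, so t = 3·20 = 60.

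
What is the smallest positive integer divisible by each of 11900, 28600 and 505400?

11900 = 2² · 5² · 7 · 17; 28600 = 2³ · 5² · 11 · 13; 505400 = 2³ · 5² · 7 · 19²
lcm takes max exponent of each prime: 2³ · 5² · 7 · 11 · 13 · 17 · 19² = 1228627400

1228627400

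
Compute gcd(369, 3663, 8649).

9

gcd(369, 3663): 3663 = 9·369 + 342; 369 = 1·342 + 27; 342 = 12·27 + 18; 27 = 1·18 + 9; 18 = 2·9 + 0 → 9
gcd(9, 8649): 8649 = 961·9 + 0 → 9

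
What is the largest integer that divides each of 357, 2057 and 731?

17

gcd(357, 2057): 2057 = 5·357 + 272; 357 = 1·272 + 85; 272 = 3·85 + 17; 85 = 5·17 + 0 → 17
gcd(17, 731): 731 = 43·17 + 0 → 17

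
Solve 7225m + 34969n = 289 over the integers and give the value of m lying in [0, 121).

gcd(7225, 34969) = 289 (Euclid: 34969 = 4·7225 + 6069; 7225 = 1·6069 + 1156; 6069 = 5·1156 + 289; 1156 = 4·289 + 0), and 289 | 289.
Extended Euclid: 7225·(-29) + 34969·(6) = 289. Scale by 1: m₀ = -29.
General solution m = m₀ + 121t; reducing mod 121 gives m = 92 (and n = -19).

92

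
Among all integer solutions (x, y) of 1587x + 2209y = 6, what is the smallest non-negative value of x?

760

Reduce mod 2209: 1587x ≡ 6 (mod 2209). With g = gcd(1587, 2209) = 1 dividing 6, divide through: 1587x ≡ 6 (mod 2209).
Since gcd(1587, 2209) = 1, x ≡ 6·(1587)⁻¹ ≡ 760 (mod 2209). Smallest non-negative: 760.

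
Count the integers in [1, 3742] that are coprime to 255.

Prime factors of 255: 3, 5, 17. Count integers ≤ 3742 divisible by none of them.
By inclusion–exclusion: 3742 − ⌊3742/3⌋ − ⌊3742/5⌋ − ⌊3742/17⌋ + ⌊3742/15⌋ + ⌊3742/51⌋ + ⌊3742/85⌋ − ⌊3742/255⌋ = 1879.

1879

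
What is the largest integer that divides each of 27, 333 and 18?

9

27 = 3³; 333 = 3² · 37; 18 = 2 · 3²
gcd takes min exponent of each prime: 3² = 9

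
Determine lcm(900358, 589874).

900358 = 2 · 23³ · 37; 589874 = 2 · 19³ · 43
max exponents: 2 · 19³ · 23³ · 37 · 43 = 265548887446

265548887446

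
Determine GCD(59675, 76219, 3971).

11

59675 = 5² · 7 · 11 · 31; 76219 = 11 · 13² · 41; 3971 = 11 · 19²
gcd takes min exponent of each prime: 11 = 11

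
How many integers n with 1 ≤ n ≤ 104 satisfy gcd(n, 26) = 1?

48

26 = 2·13. Inclusion–exclusion on these primes:
104 − ⌊104/2⌋ − ⌊104/13⌋ + ⌊104/26⌋ = 48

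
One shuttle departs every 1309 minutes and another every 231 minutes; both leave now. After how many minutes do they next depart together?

gcd first: 1309 = 5·231 + 154; 231 = 1·154 + 77; 154 = 2·77 + 0 → gcd = 77
lcm = 1309·231/gcd = 302379/77 = 3927

3927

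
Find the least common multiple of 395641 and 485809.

665072521

395641 = 17² · 37²; 485809 = 17² · 41²
max exponents: 17² · 37² · 41² = 665072521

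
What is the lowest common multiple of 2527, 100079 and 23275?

6322490825

lcm(2527, 100079) = 2527·100079/gcd = 252899633/7 = 36128519
lcm(36128519, 23275) = 36128519·23275/gcd = 840891279725/133 = 6322490825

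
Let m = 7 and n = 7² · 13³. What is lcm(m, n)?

max exponent per prime: 7² · 13³ = 107653

107653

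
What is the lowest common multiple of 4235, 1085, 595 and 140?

8927380

lcm(4235, 1085) = 4235·1085/gcd = 4594975/35 = 131285
lcm(131285, 595) = 131285·595/gcd = 78114575/35 = 2231845
lcm(2231845, 140) = 2231845·140/gcd = 312458300/35 = 8927380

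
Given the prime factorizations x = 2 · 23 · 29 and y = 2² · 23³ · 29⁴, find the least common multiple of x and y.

34421951708

max exponent per prime: 2² · 23³ · 29⁴ = 34421951708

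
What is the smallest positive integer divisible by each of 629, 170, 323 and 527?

3704810

629 = 17 · 37; 170 = 2 · 5 · 17; 323 = 17 · 19; 527 = 17 · 31
lcm takes max exponent of each prime: 2 · 5 · 17 · 19 · 31 · 37 = 3704810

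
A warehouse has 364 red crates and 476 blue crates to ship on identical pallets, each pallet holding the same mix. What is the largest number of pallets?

28

Euclid: 476 = 1·364 + 112; 364 = 3·112 + 28; 112 = 4·28 + 0. Last nonzero remainder: 28.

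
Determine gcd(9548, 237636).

28

Euclid: 237636 = 24·9548 + 8484; 9548 = 1·8484 + 1064; 8484 = 7·1064 + 1036; 1064 = 1·1036 + 28; 1036 = 37·28 + 0. Last nonzero remainder: 28.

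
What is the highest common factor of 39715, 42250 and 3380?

gcd(39715, 42250): 42250 = 1·39715 + 2535; 39715 = 15·2535 + 1690; 2535 = 1·1690 + 845; 1690 = 2·845 + 0 → 845
gcd(845, 3380): 3380 = 4·845 + 0 → 845

845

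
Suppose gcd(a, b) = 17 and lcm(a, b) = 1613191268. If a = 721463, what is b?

38012

Using ab = gcd(a,b)·lcm(a,b) = 17·1613191268 = 27424251556, we get b = 27424251556/721463 = 38012.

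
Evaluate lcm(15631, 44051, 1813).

15631 = 7² · 11 · 29; 44051 = 7² · 29 · 31; 1813 = 7² · 37
lcm takes max exponent of each prime: 7² · 11 · 29 · 31 · 37 = 17928757

17928757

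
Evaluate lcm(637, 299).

14651

gcd first: 637 = 2·299 + 39; 299 = 7·39 + 26; 39 = 1·26 + 13; 26 = 2·13 + 0 → gcd = 13
lcm = 637·299/gcd = 190463/13 = 14651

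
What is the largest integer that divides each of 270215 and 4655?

5

Euclid: 270215 = 58·4655 + 225; 4655 = 20·225 + 155; 225 = 1·155 + 70; 155 = 2·70 + 15; 70 = 4·15 + 10; 15 = 1·10 + 5; 10 = 2·5 + 0. Last nonzero remainder: 5.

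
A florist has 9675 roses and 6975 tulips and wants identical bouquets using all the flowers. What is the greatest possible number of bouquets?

9675 = 3² · 5² · 43
6975 = 3² · 5² · 31
Common: 3² · 5² = 225

225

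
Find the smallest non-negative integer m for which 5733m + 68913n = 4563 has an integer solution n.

121

Reduce mod 68913: 5733m ≡ 4563 (mod 68913). With g = gcd(5733, 68913) = 117 dividing 4563, divide through: 49m ≡ 39 (mod 589).
Since gcd(49, 589) = 1, m ≡ 39·(49)⁻¹ ≡ 121 (mod 589). Smallest non-negative: 121.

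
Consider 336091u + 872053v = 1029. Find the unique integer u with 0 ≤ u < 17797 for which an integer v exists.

Reduce mod 872053: 336091u ≡ 1029 (mod 872053). With g = gcd(336091, 872053) = 49 dividing 1029, divide through: 6859u ≡ 21 (mod 17797).
Since gcd(6859, 17797) = 1, u ≡ 21·(6859)⁻¹ ≡ 2055 (mod 17797). Smallest non-negative: 2055.

2055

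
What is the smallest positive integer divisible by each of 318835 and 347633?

53883115

318835 = 5 · 11² · 17 · 31; 347633 = 11² · 13² · 17
max exponents: 5 · 11² · 13² · 17 · 31 = 53883115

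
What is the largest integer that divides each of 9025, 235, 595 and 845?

5

gcd(9025, 235): 9025 = 38·235 + 95; 235 = 2·95 + 45; 95 = 2·45 + 5; 45 = 9·5 + 0 → 5
gcd(5, 595): 595 = 119·5 + 0 → 5
gcd(5, 845): 845 = 169·5 + 0 → 5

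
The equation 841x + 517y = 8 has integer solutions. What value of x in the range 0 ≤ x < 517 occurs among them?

83

gcd(841, 517) = 1 (Euclid: 841 = 1·517 + 324; 517 = 1·324 + 193; 324 = 1·193 + 131; 193 = 1·131 + 62; 131 = 2·62 + 7; 62 = 8·7 + 6; 7 = 1·6 + 1; 6 = 6·1 + 0), and 1 | 8.
Extended Euclid: 841·(75) + 517·(-122) = 1. Scale by 8: x₀ = 600.
General solution x = x₀ + 517t; reducing mod 517 gives x = 83 (and y = -135).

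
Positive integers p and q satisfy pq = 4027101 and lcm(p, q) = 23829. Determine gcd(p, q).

gcd·lcm = product, so gcd = 4027101/23829 = 169.

169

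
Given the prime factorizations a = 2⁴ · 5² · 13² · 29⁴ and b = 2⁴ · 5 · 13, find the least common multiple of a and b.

max exponent per prime: 2⁴ · 5² · 13² · 29⁴ = 47812195600

47812195600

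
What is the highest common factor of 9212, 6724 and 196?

gcd(9212, 6724): 9212 = 1·6724 + 2488; 6724 = 2·2488 + 1748; 2488 = 1·1748 + 740; 1748 = 2·740 + 268; 740 = 2·268 + 204; 268 = 1·204 + 64; 204 = 3·64 + 12; 64 = 5·12 + 4; 12 = 3·4 + 0 → 4
gcd(4, 196): 196 = 49·4 + 0 → 4

4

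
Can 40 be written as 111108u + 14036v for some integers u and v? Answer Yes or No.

Yes

gcd(111108, 14036): 111108 = 7·14036 + 12856; 14036 = 1·12856 + 1180; 12856 = 10·1180 + 1056; 1180 = 1·1056 + 124; 1056 = 8·124 + 64; 124 = 1·64 + 60; 64 = 1·60 + 4; 60 = 15·4 + 0 → 4
4 divides 40, so a solution exists.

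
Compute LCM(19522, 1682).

16418002

19522 = 2 · 43 · 227; 1682 = 2 · 29²
max exponents: 2 · 29² · 43 · 227 = 16418002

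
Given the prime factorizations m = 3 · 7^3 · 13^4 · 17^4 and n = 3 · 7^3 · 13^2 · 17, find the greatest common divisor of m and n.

2956317

min exponent per shared prime: 3 · 7^3 · 13^2 · 17 = 2956317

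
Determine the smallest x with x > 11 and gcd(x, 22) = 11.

22 = 11·2. Any x with gcd(x, 22) = 11 is a multiple of 11, say 11s, with s coprime to 2.
Need s > 11/11, so s ≥ 2. First s ≥ 2 with gcd(s, 2) = 1 is s = 3. Thus x = 11·3 = 33.

33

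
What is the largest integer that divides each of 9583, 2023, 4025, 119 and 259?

7

gcd(9583, 2023): 9583 = 4·2023 + 1491; 2023 = 1·1491 + 532; 1491 = 2·532 + 427; 532 = 1·427 + 105; 427 = 4·105 + 7; 105 = 15·7 + 0 → 7
gcd(7, 4025): 4025 = 575·7 + 0 → 7
gcd(7, 119): 119 = 17·7 + 0 → 7
gcd(7, 259): 259 = 37·7 + 0 → 7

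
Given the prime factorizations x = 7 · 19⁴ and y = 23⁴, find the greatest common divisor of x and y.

1

min exponent per shared prime: (none) = 1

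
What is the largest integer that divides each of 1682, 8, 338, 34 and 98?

2

1682 = 2 · 29²; 8 = 2³; 338 = 2 · 13²; 34 = 2 · 17; 98 = 2 · 7²
gcd takes min exponent of each prime: 2 = 2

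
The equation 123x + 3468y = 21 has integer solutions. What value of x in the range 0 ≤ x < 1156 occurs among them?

gcd(123, 3468) = 3 (Euclid: 3468 = 28·123 + 24; 123 = 5·24 + 3; 24 = 8·3 + 0), and 3 | 21.
Extended Euclid: 123·(141) + 3468·(-5) = 3. Scale by 7: x₀ = 987.
General solution x = x₀ + 1156t; reducing mod 1156 gives x = 987 (and y = -35).

987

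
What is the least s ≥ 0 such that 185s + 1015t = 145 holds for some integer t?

Euclid: 1015 = 5·185 + 90; 185 = 2·90 + 5; 90 = 18·5 + 0 → gcd = 5; 145 = 5·29.
Back-substitution yields 185·(11) + 1015·(-2) = 5, so one solution is s = 11·29 = 319, t = -2·29 = -58.
Solutions in s differ by 1015/5 = 203; the one in [0, 203) is 319 mod 203 = 116.

116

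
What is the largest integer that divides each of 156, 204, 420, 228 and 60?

156 = 2² · 3 · 13; 204 = 2² · 3 · 17; 420 = 2² · 3 · 5 · 7; 228 = 2² · 3 · 19; 60 = 2² · 3 · 5
gcd takes min exponent of each prime: 2² · 3 = 12

12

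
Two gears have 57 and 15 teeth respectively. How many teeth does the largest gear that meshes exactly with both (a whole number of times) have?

57 = 3 · 19
15 = 3 · 5
Common: 3 = 3

3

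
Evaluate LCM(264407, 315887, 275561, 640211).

107211066339091

264407 = 11 · 13 · 43²; 315887 = 11 · 13 · 47²; 275561 = 11 · 13 · 41 · 47; 640211 = 11³ · 13 · 37
lcm takes max exponent of each prime: 11³ · 13 · 37 · 41 · 43² · 47² = 107211066339091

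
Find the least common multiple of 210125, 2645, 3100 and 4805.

427284144500

210125 = 5³ · 41²; 2645 = 5 · 23²; 3100 = 2² · 5² · 31; 4805 = 5 · 31²
lcm takes max exponent of each prime: 2² · 5³ · 23² · 31² · 41² = 427284144500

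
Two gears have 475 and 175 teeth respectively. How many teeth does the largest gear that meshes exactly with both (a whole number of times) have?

Euclid: 475 = 2·175 + 125; 175 = 1·125 + 50; 125 = 2·50 + 25; 50 = 2·25 + 0. Last nonzero remainder: 25.

25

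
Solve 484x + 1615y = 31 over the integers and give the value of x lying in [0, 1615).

584

gcd(484, 1615) = 1 (Euclid: 1615 = 3·484 + 163; 484 = 2·163 + 158; 163 = 1·158 + 5; 158 = 31·5 + 3; 5 = 1·3 + 2; 3 = 1·2 + 1; 2 = 2·1 + 0), and 1 | 31.
Extended Euclid: 484·(644) + 1615·(-193) = 1. Scale by 31: x₀ = 19964.
General solution x = x₀ + 1615t; reducing mod 1615 gives x = 584 (and y = -175).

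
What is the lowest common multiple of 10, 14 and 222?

7770

lcm(10, 14) = 10·14/gcd = 140/2 = 70
lcm(70, 222) = 70·222/gcd = 15540/2 = 7770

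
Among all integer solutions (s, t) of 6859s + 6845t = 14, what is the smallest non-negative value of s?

1

Reduce mod 6845: 6859s ≡ 14 (mod 6845). With g = gcd(6859, 6845) = 1 dividing 14, divide through: 6859s ≡ 14 (mod 6845).
Since gcd(6859, 6845) = 1, s ≡ 14·(6859)⁻¹ ≡ 1 (mod 6845). Smallest non-negative: 1.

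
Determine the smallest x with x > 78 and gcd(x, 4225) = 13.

Multiples of 13 above 78: 13·7, 13·8, … . Need the cofactor coprime to 4225/13 = 325.
Checking s = 7, 8, … the first with gcd(s, 325) = 1 is s = 7, giving 91.

91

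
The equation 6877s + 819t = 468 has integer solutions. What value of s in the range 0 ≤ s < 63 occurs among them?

Reduce mod 819: 6877s ≡ 468 (mod 819). With g = gcd(6877, 819) = 13 dividing 468, divide through: 529s ≡ 36 (mod 63).
Since gcd(529, 63) = 1, s ≡ 36·(529)⁻¹ ≡ 9 (mod 63). Smallest non-negative: 9.

9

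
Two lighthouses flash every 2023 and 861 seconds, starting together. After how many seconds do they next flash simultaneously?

248829

gcd first: 2023 = 2·861 + 301; 861 = 2·301 + 259; 301 = 1·259 + 42; 259 = 6·42 + 7; 42 = 6·7 + 0 → gcd = 7
lcm = 2023·861/gcd = 1741803/7 = 248829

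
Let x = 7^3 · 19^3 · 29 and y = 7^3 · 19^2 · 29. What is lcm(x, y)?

max exponent per prime: 7^3 · 19^3 · 29 = 68226473

68226473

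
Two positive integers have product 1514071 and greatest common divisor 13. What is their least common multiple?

116467

Since gcd(u,v)·lcm(u,v) = uv, lcm = 1514071/13 = 116467.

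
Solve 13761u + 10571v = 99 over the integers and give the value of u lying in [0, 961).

401

Reduce mod 10571: 13761u ≡ 99 (mod 10571). With g = gcd(13761, 10571) = 11 dividing 99, divide through: 1251u ≡ 9 (mod 961).
Since gcd(1251, 961) = 1, u ≡ 9·(1251)⁻¹ ≡ 401 (mod 961). Smallest non-negative: 401.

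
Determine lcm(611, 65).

611 = 13 · 47; 65 = 5 · 13
max exponents: 5 · 13 · 47 = 3055

3055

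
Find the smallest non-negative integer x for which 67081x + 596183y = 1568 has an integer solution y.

gcd(67081, 596183) = 49 (Euclid: 596183 = 8·67081 + 59535; 67081 = 1·59535 + 7546; 59535 = 7·7546 + 6713; 7546 = 1·6713 + 833; 6713 = 8·833 + 49; 833 = 17·49 + 0), and 49 | 1568.
Extended Euclid: 67081·(-711) + 596183·(80) = 49. Scale by 32: x₀ = -22752.
General solution x = x₀ + 12167t; reducing mod 12167 gives x = 1582 (and y = -178).

1582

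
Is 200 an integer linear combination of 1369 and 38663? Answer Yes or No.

Yes

gcd(1369, 38663): 38663 = 28·1369 + 331; 1369 = 4·331 + 45; 331 = 7·45 + 16; 45 = 2·16 + 13; 16 = 1·13 + 3; 13 = 4·3 + 1; 3 = 3·1 + 0 → 1
1 divides 200, so a solution exists.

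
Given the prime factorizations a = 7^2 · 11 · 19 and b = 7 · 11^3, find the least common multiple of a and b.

1239161

max exponent per prime: 7^2 · 11^3 · 19 = 1239161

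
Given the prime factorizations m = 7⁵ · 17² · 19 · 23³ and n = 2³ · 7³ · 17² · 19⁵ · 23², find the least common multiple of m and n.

max exponent per prime: 2³ · 7⁵ · 17² · 19⁵ · 23³ = 1170656666512862872

1170656666512862872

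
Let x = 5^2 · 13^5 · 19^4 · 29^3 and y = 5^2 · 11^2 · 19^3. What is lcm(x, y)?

max exponent per prime: 5^2 · 11^2 · 13^5 · 19^4 · 29^3 = 3569854685084541425

3569854685084541425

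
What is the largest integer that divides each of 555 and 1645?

5

555 = 3 · 5 · 37
1645 = 5 · 7 · 47
Common: 5 = 5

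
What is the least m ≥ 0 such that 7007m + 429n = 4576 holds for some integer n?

Euclid: 7007 = 16·429 + 143; 429 = 3·143 + 0 → gcd = 143; 4576 = 143·32.
Back-substitution yields 7007·(1) + 429·(-16) = 143, so one solution is m = 1·32 = 32, n = -16·32 = -512.
Solutions in m differ by 429/143 = 3; the one in [0, 3) is 32 mod 3 = 2.

2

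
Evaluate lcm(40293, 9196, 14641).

lcm(40293, 9196) = 40293·9196/gcd = 370534428/121 = 3062268
lcm(3062268, 14641) = 3062268·14641/gcd = 44834665788/121 = 370534428

370534428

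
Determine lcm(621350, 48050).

597117350

gcd first: 621350 = 12·48050 + 44750; 48050 = 1·44750 + 3300; 44750 = 13·3300 + 1850; 3300 = 1·1850 + 1450; 1850 = 1·1450 + 400; 1450 = 3·400 + 250; 400 = 1·250 + 150; 250 = 1·150 + 100; 150 = 1·100 + 50; 100 = 2·50 + 0 → gcd = 50
lcm = 621350·48050/gcd = 29855867500/50 = 597117350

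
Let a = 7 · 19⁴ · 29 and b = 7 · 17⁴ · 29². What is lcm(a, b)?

max exponent per prime: 7 · 17⁴ · 19⁴ · 29² = 64077288398767

64077288398767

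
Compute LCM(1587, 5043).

gcd first: 5043 = 3·1587 + 282; 1587 = 5·282 + 177; 282 = 1·177 + 105; 177 = 1·105 + 72; 105 = 1·72 + 33; 72 = 2·33 + 6; 33 = 5·6 + 3; 6 = 2·3 + 0 → gcd = 3
lcm = 1587·5043/gcd = 8003241/3 = 2667747

2667747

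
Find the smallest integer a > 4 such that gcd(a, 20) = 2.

6

gcd(a, 20) = 2 forces 2 | a; write a = 2s. Then gcd(2s, 2·10) = 2·gcd(s, 10), so need gcd(s, 10) = 1.
2s > 4 gives s ≥ 3. The least s ≥ 3 coprime to 10 is 3, so a = 2·3 = 6.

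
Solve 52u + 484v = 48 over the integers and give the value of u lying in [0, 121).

94

Reduce mod 484: 52u ≡ 48 (mod 484). With g = gcd(52, 484) = 4 dividing 48, divide through: 13u ≡ 12 (mod 121).
Since gcd(13, 121) = 1, u ≡ 12·(13)⁻¹ ≡ 94 (mod 121). Smallest non-negative: 94.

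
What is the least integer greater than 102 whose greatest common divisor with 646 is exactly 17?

119

Multiples of 17 above 102: 17·7, 17·8, … . Need the cofactor coprime to 646/17 = 38.
Checking s = 7, 8, … the first with gcd(s, 38) = 1 is s = 7, giving 119.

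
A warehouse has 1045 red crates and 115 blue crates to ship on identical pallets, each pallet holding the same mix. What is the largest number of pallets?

5

Euclid: 1045 = 9·115 + 10; 115 = 11·10 + 5; 10 = 2·5 + 0. Last nonzero remainder: 5.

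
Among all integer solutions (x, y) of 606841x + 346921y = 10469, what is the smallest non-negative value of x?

Euclid: 606841 = 1·346921 + 259920; 346921 = 1·259920 + 87001; 259920 = 2·87001 + 85918; 87001 = 1·85918 + 1083; 85918 = 79·1083 + 361; 1083 = 3·361 + 0 → gcd = 361; 10469 = 361·29.
Back-substitution yields 606841·(319) + 346921·(-558) = 361, so one solution is x = 319·29 = 9251, y = -558·29 = -16182.
Solutions in x differ by 346921/361 = 961; the one in [0, 961) is 9251 mod 961 = 602.

602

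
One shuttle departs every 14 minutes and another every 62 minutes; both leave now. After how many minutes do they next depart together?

14 = 2 · 7; 62 = 2 · 31
max exponents: 2 · 7 · 31 = 434

434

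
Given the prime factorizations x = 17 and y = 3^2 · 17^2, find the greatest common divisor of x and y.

min exponent per shared prime: 17 = 17

17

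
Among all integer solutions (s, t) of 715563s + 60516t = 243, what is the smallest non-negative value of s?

3473

Euclid: 715563 = 11·60516 + 49887; 60516 = 1·49887 + 10629; 49887 = 4·10629 + 7371; 10629 = 1·7371 + 3258; 7371 = 2·3258 + 855; 3258 = 3·855 + 693; 855 = 1·693 + 162; 693 = 4·162 + 45; 162 = 3·45 + 27; 45 = 1·27 + 18; 27 = 1·18 + 9; 18 = 2·9 + 0 → gcd = 9; 243 = 9·27.
Back-substitution yields 715563·(2619) + 60516·(-30968) = 9, so one solution is s = 2619·27 = 70713, t = -30968·27 = -836136.
Solutions in s differ by 60516/9 = 6724; the one in [0, 6724) is 70713 mod 6724 = 3473.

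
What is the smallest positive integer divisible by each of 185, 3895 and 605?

17437915

lcm(185, 3895) = 185·3895/gcd = 720575/5 = 144115
lcm(144115, 605) = 144115·605/gcd = 87189575/5 = 17437915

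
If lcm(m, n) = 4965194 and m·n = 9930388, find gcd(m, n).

gcd·lcm = product, so gcd = 9930388/4965194 = 2.

2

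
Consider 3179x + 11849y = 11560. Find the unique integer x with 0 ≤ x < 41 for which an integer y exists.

26

Reduce mod 11849: 3179x ≡ 11560 (mod 11849). With g = gcd(3179, 11849) = 289 dividing 11560, divide through: 11x ≡ 40 (mod 41).
Since gcd(11, 41) = 1, x ≡ 40·(11)⁻¹ ≡ 26 (mod 41). Smallest non-negative: 26.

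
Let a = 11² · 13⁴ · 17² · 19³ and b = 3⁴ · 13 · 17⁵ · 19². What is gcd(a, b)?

1356277

min exponent per shared prime: 13 · 17² · 19² = 1356277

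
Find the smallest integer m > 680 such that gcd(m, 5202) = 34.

748

gcd(m, 5202) = 34 forces 34 | m; write m = 34s. Then gcd(34s, 34·153) = 34·gcd(s, 153), so need gcd(s, 153) = 1.
34s > 680 gives s ≥ 21. The least s ≥ 21 coprime to 153 is 22, so m = 34·22 = 748.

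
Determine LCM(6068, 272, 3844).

6068 = 2² · 37 · 41; 272 = 2⁴ · 17; 3844 = 2² · 31²
lcm takes max exponent of each prime: 2⁴ · 17 · 31² · 37 · 41 = 396531664

396531664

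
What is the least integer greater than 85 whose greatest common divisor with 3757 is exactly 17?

Multiples of 17 above 85: 17·6, 17·7, … . Need the cofactor coprime to 3757/17 = 221.
Checking s = 6, 7, … the first with gcd(s, 221) = 1 is s = 6, giving 102.

102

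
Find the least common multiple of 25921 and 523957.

gcd first: 523957 = 20·25921 + 5537; 25921 = 4·5537 + 3773; 5537 = 1·3773 + 1764; 3773 = 2·1764 + 245; 1764 = 7·245 + 49; 245 = 5·49 + 0 → gcd = 49
lcm = 25921·523957/gcd = 13581489397/49 = 277173253

277173253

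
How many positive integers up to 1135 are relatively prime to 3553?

921

Prime factors of 3553: 11, 17, 19. Count integers ≤ 1135 divisible by none of them.
By inclusion–exclusion: 1135 − ⌊1135/11⌋ − ⌊1135/17⌋ − ⌊1135/19⌋ + ⌊1135/187⌋ + ⌊1135/209⌋ + ⌊1135/323⌋ − ⌊1135/3553⌋ = 921.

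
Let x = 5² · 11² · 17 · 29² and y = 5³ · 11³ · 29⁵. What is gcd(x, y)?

2544025

min exponent per shared prime: 5² · 11² · 29² = 2544025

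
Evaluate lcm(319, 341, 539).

484561

319 = 11 · 29; 341 = 11 · 31; 539 = 7² · 11
lcm takes max exponent of each prime: 7² · 11 · 29 · 31 = 484561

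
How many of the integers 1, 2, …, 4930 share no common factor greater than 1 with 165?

165 = 3·5·11. Inclusion–exclusion on these primes:
4930 − ⌊4930/3⌋ − ⌊4930/5⌋ − ⌊4930/11⌋ + ⌊4930/15⌋ + ⌊4930/33⌋ + ⌊4930/55⌋ − ⌊4930/165⌋ = 2390

2390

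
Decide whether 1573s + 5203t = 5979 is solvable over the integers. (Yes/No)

No

gcd(1573, 5203): 5203 = 3·1573 + 484; 1573 = 3·484 + 121; 484 = 4·121 + 0 → 121
121 does not divide 5979, so a solution does not exist.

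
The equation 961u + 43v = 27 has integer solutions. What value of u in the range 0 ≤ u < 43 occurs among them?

Reduce mod 43: 961u ≡ 27 (mod 43). With g = gcd(961, 43) = 1 dividing 27, divide through: 961u ≡ 27 (mod 43).
Since gcd(961, 43) = 1, u ≡ 27·(961)⁻¹ ≡ 19 (mod 43). Smallest non-negative: 19.

19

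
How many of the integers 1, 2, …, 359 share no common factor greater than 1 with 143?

Prime factors of 143: 11, 13. Count integers ≤ 359 divisible by none of them.
By inclusion–exclusion: 359 − ⌊359/11⌋ − ⌊359/13⌋ + ⌊359/143⌋ = 302.

302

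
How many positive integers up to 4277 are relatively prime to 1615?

Prime factors of 1615: 5, 17, 19. Count integers ≤ 4277 divisible by none of them.
By inclusion–exclusion: 4277 − ⌊4277/5⌋ − ⌊4277/17⌋ − ⌊4277/19⌋ + ⌊4277/85⌋ + ⌊4277/95⌋ + ⌊4277/323⌋ − ⌊4277/1615⌋ = 3052.

3052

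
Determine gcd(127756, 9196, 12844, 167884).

76

gcd(127756, 9196): 127756 = 13·9196 + 8208; 9196 = 1·8208 + 988; 8208 = 8·988 + 304; 988 = 3·304 + 76; 304 = 4·76 + 0 → 76
gcd(76, 12844): 12844 = 169·76 + 0 → 76
gcd(76, 167884): 167884 = 2209·76 + 0 → 76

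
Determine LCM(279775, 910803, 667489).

279775 = 5² · 19² · 31; 910803 = 3 · 19² · 29²; 667489 = 19² · 43²
lcm takes max exponent of each prime: 3 · 5² · 19² · 29² · 31 · 43² = 1305157928925

1305157928925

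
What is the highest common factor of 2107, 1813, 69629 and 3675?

49

gcd(2107, 1813): 2107 = 1·1813 + 294; 1813 = 6·294 + 49; 294 = 6·49 + 0 → 49
gcd(49, 69629): 69629 = 1421·49 + 0 → 49
gcd(49, 3675): 3675 = 75·49 + 0 → 49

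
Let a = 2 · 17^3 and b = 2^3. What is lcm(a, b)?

max exponent per prime: 2^3 · 17^3 = 39304

39304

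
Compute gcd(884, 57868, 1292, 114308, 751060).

884 = 2² · 13 · 17; 57868 = 2² · 17 · 23 · 37; 1292 = 2² · 17 · 19; 114308 = 2² · 17 · 41²; 751060 = 2² · 5 · 17 · 47²
gcd takes min exponent of each prime: 2² · 17 = 68

68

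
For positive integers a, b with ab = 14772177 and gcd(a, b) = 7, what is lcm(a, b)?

For any two positive integers, gcd × lcm equals their product. Hence lcm = 14772177 / 7 = 2110311.

2110311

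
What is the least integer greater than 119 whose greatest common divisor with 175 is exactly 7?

126

Multiples of 7 above 119: 7·18, 7·19, … . Need the cofactor coprime to 175/7 = 25.
Checking s = 18, 19, … the first with gcd(s, 25) = 1 is s = 18, giving 126.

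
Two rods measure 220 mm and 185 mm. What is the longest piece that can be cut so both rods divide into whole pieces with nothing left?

5

220 = 2² · 5 · 11
185 = 5 · 37
Common: 5 = 5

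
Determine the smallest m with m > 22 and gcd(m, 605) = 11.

gcd(m, 605) = 11 forces 11 | m; write m = 11s. Then gcd(11s, 11·55) = 11·gcd(s, 55), so need gcd(s, 55) = 1.
11s > 22 gives s ≥ 3. The least s ≥ 3 coprime to 55 is 3, so m = 11·3 = 33.

33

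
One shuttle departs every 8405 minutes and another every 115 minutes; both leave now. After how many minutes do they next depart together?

gcd first: 8405 = 73·115 + 10; 115 = 11·10 + 5; 10 = 2·5 + 0 → gcd = 5
lcm = 8405·115/gcd = 966575/5 = 193315

193315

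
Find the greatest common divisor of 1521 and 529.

1

1521 = 3² · 13²
529 = 23²
Common: 1 = 1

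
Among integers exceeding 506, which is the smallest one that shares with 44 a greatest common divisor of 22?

Multiples of 22 above 506: 22·24, 22·25, … . Need the cofactor coprime to 44/22 = 2.
Checking s = 24, 25, … the first with gcd(s, 2) = 1 is s = 25, giving 550.

550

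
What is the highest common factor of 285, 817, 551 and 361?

gcd(285, 817): 817 = 2·285 + 247; 285 = 1·247 + 38; 247 = 6·38 + 19; 38 = 2·19 + 0 → 19
gcd(19, 551): 551 = 29·19 + 0 → 19
gcd(19, 361): 361 = 19·19 + 0 → 19

19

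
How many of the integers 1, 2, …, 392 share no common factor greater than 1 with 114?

124

114 = 2·3·19. Inclusion–exclusion on these primes:
392 − ⌊392/2⌋ − ⌊392/3⌋ − ⌊392/19⌋ + ⌊392/6⌋ + ⌊392/38⌋ + ⌊392/57⌋ − ⌊392/114⌋ = 124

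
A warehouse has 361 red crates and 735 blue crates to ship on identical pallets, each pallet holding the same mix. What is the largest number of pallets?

Euclid: 735 = 2·361 + 13; 361 = 27·13 + 10; 13 = 1·10 + 3; 10 = 3·3 + 1; 3 = 3·1 + 0. Last nonzero remainder: 1.

1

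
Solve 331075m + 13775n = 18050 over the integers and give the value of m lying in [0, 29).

9

Reduce mod 13775: 331075m ≡ 18050 (mod 13775). With g = gcd(331075, 13775) = 475 dividing 18050, divide through: 697m ≡ 38 (mod 29).
Since gcd(697, 29) = 1, m ≡ 38·(697)⁻¹ ≡ 9 (mod 29). Smallest non-negative: 9.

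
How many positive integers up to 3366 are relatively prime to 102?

Prime factors of 102: 2, 3, 17. Count integers ≤ 3366 divisible by none of them.
By inclusion–exclusion: 3366 − ⌊3366/2⌋ − ⌊3366/3⌋ − ⌊3366/17⌋ + ⌊3366/6⌋ + ⌊3366/34⌋ + ⌊3366/51⌋ − ⌊3366/102⌋ = 1056.

1056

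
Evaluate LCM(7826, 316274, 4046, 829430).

255471904870

7826 = 2 · 7 · 13 · 43; 316274 = 2 · 7 · 19 · 29 · 41; 4046 = 2 · 7 · 17²; 829430 = 2 · 5 · 7 · 17² · 41
lcm takes max exponent of each prime: 2 · 5 · 7 · 13 · 17² · 19 · 29 · 41 · 43 = 255471904870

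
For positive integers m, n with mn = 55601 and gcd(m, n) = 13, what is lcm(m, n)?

4277

gcd·lcm = product, so lcm = 55601/13 = 4277.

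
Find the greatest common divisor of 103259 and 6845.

Euclid: 103259 = 15·6845 + 584; 6845 = 11·584 + 421; 584 = 1·421 + 163; 421 = 2·163 + 95; 163 = 1·95 + 68; 95 = 1·68 + 27; 68 = 2·27 + 14; 27 = 1·14 + 13; 14 = 1·13 + 1; 13 = 13·1 + 0. Last nonzero remainder: 1.

1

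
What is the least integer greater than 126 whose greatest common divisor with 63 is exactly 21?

147

Multiples of 21 above 126: 21·7, 21·8, … . Need the cofactor coprime to 63/21 = 3.
Checking s = 7, 8, … the first with gcd(s, 3) = 1 is s = 7, giving 147.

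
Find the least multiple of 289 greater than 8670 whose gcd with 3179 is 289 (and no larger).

8959

Multiples of 289 above 8670: 289·31, 289·32, … . Need the cofactor coprime to 3179/289 = 11.
Checking s = 31, 32, … the first with gcd(s, 11) = 1 is s = 31, giving 8959.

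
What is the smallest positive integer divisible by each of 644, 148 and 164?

644 = 2² · 7 · 23; 148 = 2² · 37; 164 = 2² · 41
lcm takes max exponent of each prime: 2² · 7 · 23 · 37 · 41 = 976948

976948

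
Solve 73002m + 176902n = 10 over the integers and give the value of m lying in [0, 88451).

gcd(73002, 176902) = 2 (Euclid: 176902 = 2·73002 + 30898; 73002 = 2·30898 + 11206; 30898 = 2·11206 + 8486; 11206 = 1·8486 + 2720; 8486 = 3·2720 + 326; 2720 = 8·326 + 112; 326 = 2·112 + 102; 112 = 1·102 + 10; 102 = 10·10 + 2; 10 = 5·2 + 0), and 2 | 10.
Extended Euclid: 73002·(-17365) + 176902·(7166) = 2. Scale by 5: m₀ = -86825.
General solution m = m₀ + 88451t; reducing mod 88451 gives m = 1626 (and n = -671).

1626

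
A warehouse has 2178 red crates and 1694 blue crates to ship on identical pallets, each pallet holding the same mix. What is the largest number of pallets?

2178 = 2 · 3² · 11²
1694 = 2 · 7 · 11²
Common: 2 · 11² = 242

242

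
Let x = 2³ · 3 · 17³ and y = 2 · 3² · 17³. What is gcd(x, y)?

29478

min exponent per shared prime: 2 · 3 · 17³ = 29478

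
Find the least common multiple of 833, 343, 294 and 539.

384846

833 = 7² · 17; 343 = 7³; 294 = 2 · 3 · 7²; 539 = 7² · 11
lcm takes max exponent of each prime: 2 · 3 · 7³ · 11 · 17 = 384846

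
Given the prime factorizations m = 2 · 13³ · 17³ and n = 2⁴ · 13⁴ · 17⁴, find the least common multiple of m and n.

max exponent per prime: 2⁴ · 13⁴ · 17⁴ = 38167092496

38167092496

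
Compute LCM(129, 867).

129 = 3 · 43; 867 = 3 · 17²
max exponents: 3 · 17² · 43 = 37281

37281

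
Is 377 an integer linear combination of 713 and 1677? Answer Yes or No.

gcd(713, 1677): 1677 = 2·713 + 251; 713 = 2·251 + 211; 251 = 1·211 + 40; 211 = 5·40 + 11; 40 = 3·11 + 7; 11 = 1·7 + 4; 7 = 1·4 + 3; 4 = 1·3 + 1; 3 = 3·1 + 0 → 1
1 divides 377, so a solution exists.

Yes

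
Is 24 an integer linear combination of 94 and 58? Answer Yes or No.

Yes

By Bézout, 94s + 58t = 24 has integer solutions iff gcd(94, 58) | 24.
Euclid: 94 = 1·58 + 36; 58 = 1·36 + 22; 36 = 1·22 + 14; 22 = 1·14 + 8; 14 = 1·8 + 6; 8 = 1·6 + 2; 6 = 3·2 + 0. gcd = 2; 24 mod 2 = 0. Yes.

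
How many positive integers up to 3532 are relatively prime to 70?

70 = 2·5·7. Inclusion–exclusion on these primes:
3532 − ⌊3532/2⌋ − ⌊3532/5⌋ − ⌊3532/7⌋ + ⌊3532/10⌋ + ⌊3532/14⌋ + ⌊3532/35⌋ − ⌊3532/70⌋ = 1211

1211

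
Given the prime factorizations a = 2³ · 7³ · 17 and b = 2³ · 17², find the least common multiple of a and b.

793016

max exponent per prime: 2³ · 7³ · 17² = 793016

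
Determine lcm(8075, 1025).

8075 = 5² · 17 · 19; 1025 = 5² · 41
max exponents: 5² · 17 · 19 · 41 = 331075

331075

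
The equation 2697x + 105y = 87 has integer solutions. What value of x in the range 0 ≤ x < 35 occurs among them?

gcd(2697, 105) = 3 (Euclid: 2697 = 25·105 + 72; 105 = 1·72 + 33; 72 = 2·33 + 6; 33 = 5·6 + 3; 6 = 2·3 + 0), and 3 | 87.
Extended Euclid: 2697·(-16) + 105·(411) = 3. Scale by 29: x₀ = -464.
General solution x = x₀ + 35t; reducing mod 35 gives x = 26 (and y = -667).

26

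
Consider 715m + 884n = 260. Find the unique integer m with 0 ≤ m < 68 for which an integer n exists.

Reduce mod 884: 715m ≡ 260 (mod 884). With g = gcd(715, 884) = 13 dividing 260, divide through: 55m ≡ 20 (mod 68).
Since gcd(55, 68) = 1, m ≡ 20·(55)⁻¹ ≡ 56 (mod 68). Smallest non-negative: 56.

56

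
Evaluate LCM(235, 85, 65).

51935

lcm(235, 85) = 235·85/gcd = 19975/5 = 3995
lcm(3995, 65) = 3995·65/gcd = 259675/5 = 51935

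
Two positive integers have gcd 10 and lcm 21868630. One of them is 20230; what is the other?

10810

Using uv = gcd(u,v)·lcm(u,v) = 10·21868630 = 218686300, we get v = 218686300/20230 = 10810.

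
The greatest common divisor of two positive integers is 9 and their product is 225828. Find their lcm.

Since gcd(a,b)·lcm(a,b) = ab, lcm = 225828/9 = 25092.

25092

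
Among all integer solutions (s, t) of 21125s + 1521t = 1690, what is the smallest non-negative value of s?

8

Euclid: 21125 = 13·1521 + 1352; 1521 = 1·1352 + 169; 1352 = 8·169 + 0 → gcd = 169; 1690 = 169·10.
Back-substitution yields 21125·(-1) + 1521·(14) = 169, so one solution is s = -1·10 = -10, t = 14·10 = 140.
Solutions in s differ by 1521/169 = 9; the one in [0, 9) is -10 mod 9 = 8.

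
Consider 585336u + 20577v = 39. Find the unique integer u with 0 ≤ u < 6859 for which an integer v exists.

4288

Euclid: 585336 = 28·20577 + 9180; 20577 = 2·9180 + 2217; 9180 = 4·2217 + 312; 2217 = 7·312 + 33; 312 = 9·33 + 15; 33 = 2·15 + 3; 15 = 5·3 + 0 → gcd = 3; 39 = 3·13.
Back-substitution yields 585336·(-1253) + 20577·(35643) = 3, so one solution is u = -1253·13 = -16289, v = 35643·13 = 463359.
Solutions in u differ by 20577/3 = 6859; the one in [0, 6859) is -16289 mod 6859 = 4288.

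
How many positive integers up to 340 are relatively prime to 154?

154 = 2·7·11. Inclusion–exclusion on these primes:
340 − ⌊340/2⌋ − ⌊340/7⌋ − ⌊340/11⌋ + ⌊340/14⌋ + ⌊340/22⌋ + ⌊340/77⌋ − ⌊340/154⌋ = 133

133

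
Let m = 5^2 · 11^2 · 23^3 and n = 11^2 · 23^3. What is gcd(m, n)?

min exponent per shared prime: 11^2 · 23^3 = 1472207

1472207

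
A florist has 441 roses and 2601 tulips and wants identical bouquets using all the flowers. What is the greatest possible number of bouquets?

Euclid: 2601 = 5·441 + 396; 441 = 1·396 + 45; 396 = 8·45 + 36; 45 = 1·36 + 9; 36 = 4·9 + 0. Last nonzero remainder: 9.

9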